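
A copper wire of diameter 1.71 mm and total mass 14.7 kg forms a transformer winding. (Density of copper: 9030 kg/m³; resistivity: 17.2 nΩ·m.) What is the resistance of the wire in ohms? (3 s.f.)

ρ = 17.2 nΩ·m = 1.72×10^-8 Ω·m
A = π(d/2)² = π(8.5500e-04 m)² = 2.2966e-06 m²
L = m/(density·A) = 14.7/(9030×2.2966e-06) = 708.8 m
R = ρL/A = (1.72×10^-8)(708.8)/(2.2966e-06) = 5.31 Ω

5.31 Ω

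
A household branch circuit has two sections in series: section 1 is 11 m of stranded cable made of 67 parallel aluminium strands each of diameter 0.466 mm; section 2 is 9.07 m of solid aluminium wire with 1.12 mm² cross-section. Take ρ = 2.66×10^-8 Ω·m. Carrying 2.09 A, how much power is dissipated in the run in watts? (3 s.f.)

Section 1: A_strand = π(2.3300e-04)² = 1.706e-07 m²; R₁ = ρL/(N·A_s) = (2.66×10^-8)(11)/(67×1.706e-07) = 0.02561 Ω
Section 2: A = 1.12 mm² = 1.120e-06 m²
R₂ = (2.66×10^-8)(9.07)/(1.120e-06) = 0.2154 Ω
R = R₁ + R₂ = 0.241 Ω
P = I²R = (2.09)² × 0.241 = 1.05 W

1.05 W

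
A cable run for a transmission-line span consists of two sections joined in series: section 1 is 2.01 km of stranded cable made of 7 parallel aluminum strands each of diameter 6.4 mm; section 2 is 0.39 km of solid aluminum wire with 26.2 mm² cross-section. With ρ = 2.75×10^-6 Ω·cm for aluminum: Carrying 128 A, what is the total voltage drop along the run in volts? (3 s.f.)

83.8 V

ρ = 2.75×10^-6 Ω·cm = 2.75×10^-8 Ω·m
Section 1: A_strand = π(3.2000e-03)² = 3.217e-05 m²; R₁ = ρL/(N·A_s) = (2.75×10^-8)(2010)/(7×3.217e-05) = 0.2455 Ω
Section 2: A = 26.2 mm² = 2.620e-05 m²
R₂ = (2.75×10^-8)(390)/(2.620e-05) = 0.4094 Ω
R = R₁ + R₂ = 0.6548 Ω
V = IR = 128 × 0.6548 = 83.8 V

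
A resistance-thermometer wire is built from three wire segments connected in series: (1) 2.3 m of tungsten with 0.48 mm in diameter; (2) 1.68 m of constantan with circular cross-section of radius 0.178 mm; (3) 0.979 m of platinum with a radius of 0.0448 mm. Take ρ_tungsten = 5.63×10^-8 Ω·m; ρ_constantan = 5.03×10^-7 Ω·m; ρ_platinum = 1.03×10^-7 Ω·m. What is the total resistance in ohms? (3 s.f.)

25.2 Ω

Seg 1: A = π(d/2)² = π(2.4000e-04 m)² = 1.810e-07 m²
R_1 = (5.63×10^-8)(2.3)/(1.810e-07) = 0.7156 Ω
Seg 2: A = πr² = π(1.7800e-04 m)² = 9.954e-08 m²
R_2 = (5.03×10^-7)(1.68)/(9.954e-08) = 8.49 Ω
Seg 3: A = πr² = π(4.4800e-05 m)² = 6.305e-09 m²
R_3 = (1.03×10^-7)(0.979)/(6.305e-09) = 15.99 Ω
R_total = R_1 + R_2 + R_3 = 25.2 Ω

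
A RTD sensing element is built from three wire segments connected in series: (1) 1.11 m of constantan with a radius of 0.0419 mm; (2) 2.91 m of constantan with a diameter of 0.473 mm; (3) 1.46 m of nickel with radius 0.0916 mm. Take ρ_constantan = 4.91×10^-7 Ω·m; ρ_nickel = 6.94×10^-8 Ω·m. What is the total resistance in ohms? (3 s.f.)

111 Ω

Seg 1: A = πr² = π(4.1900e-05 m)² = 5.515e-09 m²
R_1 = (4.91×10^-7)(1.11)/(5.515e-09) = 98.82 Ω
Seg 2: A = π(d/2)² = π(2.3650e-04 m)² = 1.757e-07 m²
R_2 = (4.91×10^-7)(2.91)/(1.757e-07) = 8.131 Ω
Seg 3: A = πr² = π(9.1600e-05 m)² = 2.636e-08 m²
R_3 = (6.94×10^-8)(1.46)/(2.636e-08) = 3.844 Ω
R_total = R_1 + R_2 + R_3 = 111 Ω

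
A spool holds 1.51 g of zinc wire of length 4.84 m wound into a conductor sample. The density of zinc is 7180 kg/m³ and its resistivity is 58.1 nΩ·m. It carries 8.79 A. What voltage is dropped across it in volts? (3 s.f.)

56.9 V

ρ = 58.1 nΩ·m = 5.81×10^-8 Ω·m
A = m/(density·L) = 0.00151/(7180×4.84) = 4.3452e-08 m²
R = ρL/A = (5.81×10^-8)(4.84)/(4.3452e-08) = 6.472 Ω
V = IR = 8.79 × 6.472 = 56.9 V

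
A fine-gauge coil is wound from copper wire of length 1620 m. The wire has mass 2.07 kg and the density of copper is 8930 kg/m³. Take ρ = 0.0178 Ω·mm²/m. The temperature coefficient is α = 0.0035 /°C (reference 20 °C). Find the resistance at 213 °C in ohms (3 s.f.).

ρ = 0.0178 Ω·mm²/m = 1.78×10^-8 Ω·m
A = m/(density·L) = 2.07/(8930×1620) = 1.4309e-07 m²
R = ρL/A = (1.78×10^-8)(1620)/(1.4309e-07) = 201.5 Ω
R(213 °C) = 201.5 × (1 + 0.0035×193) = 338 Ω

338 Ω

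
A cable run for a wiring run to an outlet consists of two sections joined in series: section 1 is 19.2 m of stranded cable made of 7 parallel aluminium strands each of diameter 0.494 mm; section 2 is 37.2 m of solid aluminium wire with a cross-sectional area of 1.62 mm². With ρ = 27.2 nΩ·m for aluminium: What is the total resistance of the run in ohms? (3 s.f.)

ρ = 27.2 nΩ·m = 2.72×10^-8 Ω·m
Section 1: A_strand = π(2.4700e-04)² = 1.917e-07 m²; R₁ = ρL/(N·A_s) = (2.72×10^-8)(19.2)/(7×1.917e-07) = 0.3892 Ω
Section 2: A = 1.62 mm² = 1.620e-06 m²
R₂ = (2.72×10^-8)(37.2)/(1.620e-06) = 0.6246 Ω
R = R₁ + R₂ = 1.01 Ω

1.01 Ω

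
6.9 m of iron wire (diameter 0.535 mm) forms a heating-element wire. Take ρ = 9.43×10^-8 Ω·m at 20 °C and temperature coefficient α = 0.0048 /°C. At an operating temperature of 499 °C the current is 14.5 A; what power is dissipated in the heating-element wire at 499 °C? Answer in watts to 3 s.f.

A = π(d/2)² = π(2.6750e-04 m)² = 2.248e-07 m²
R₍20₎ = ρL/A = (9.43×10^-8)(6.9)/(2.248e-07) = 2.894 Ω
R₍499₎ = R₍20₎(1 + αΔT) = 2.894 × (1 + 0.0048×479) = 9.549 Ω
P = I²R = (14.5)² × 9.549 = 2010 W

2010 W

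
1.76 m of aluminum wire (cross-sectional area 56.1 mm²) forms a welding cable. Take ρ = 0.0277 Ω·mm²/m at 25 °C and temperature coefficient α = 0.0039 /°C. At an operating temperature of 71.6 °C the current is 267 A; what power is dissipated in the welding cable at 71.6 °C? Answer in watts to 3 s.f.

73.2 W

ρ = 0.0277 Ω·mm²/m = 2.77×10^-8 Ω·m
A = 56.1 mm² = 5.610e-05 m²
R₍25₎ = ρL/A = (2.77×10^-8)(1.76)/(5.610e-05) = 8.690×10^-4 Ω
R₍71.6₎ = R₍25₎(1 + αΔT) = 8.690×10^-4 × (1 + 0.0039×46.6) = 0.001027 Ω
P = I²R = (267)² × 0.001027 = 73.2 W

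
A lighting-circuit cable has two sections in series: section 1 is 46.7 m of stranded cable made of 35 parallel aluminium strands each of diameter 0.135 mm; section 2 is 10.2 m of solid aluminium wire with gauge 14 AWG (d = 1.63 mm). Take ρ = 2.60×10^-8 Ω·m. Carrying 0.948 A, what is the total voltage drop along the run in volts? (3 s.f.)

2.42 V

Section 1: A_strand = π(6.7500e-05)² = 1.431e-08 m²; R₁ = ρL/(N·A_s) = (2.60×10^-8)(46.7)/(35×1.431e-08) = 2.424 Ω
Section 2: A = π(1.63/2 mm)² = π(8.1500e-04 m)² = 2.087e-06 m²
R₂ = (2.60×10^-8)(10.2)/(2.087e-06) = 0.1271 Ω
R = R₁ + R₂ = 2.551 Ω
V = IR = 0.948 × 2.551 = 2.42 V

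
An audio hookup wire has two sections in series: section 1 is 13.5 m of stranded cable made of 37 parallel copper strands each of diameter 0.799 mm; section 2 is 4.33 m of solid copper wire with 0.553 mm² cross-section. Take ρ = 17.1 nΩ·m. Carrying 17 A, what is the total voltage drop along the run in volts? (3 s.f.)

2.49 V

ρ = 17.1 nΩ·m = 1.71×10^-8 Ω·m
Section 1: A_strand = π(3.9950e-04)² = 5.014e-07 m²; R₁ = ρL/(N·A_s) = (1.71×10^-8)(13.5)/(37×5.014e-07) = 0.01244 Ω
Section 2: A = 0.553 mm² = 5.530e-07 m²
R₂ = (1.71×10^-8)(4.33)/(5.530e-07) = 0.1339 Ω
R = R₁ + R₂ = 0.1463 Ω
V = IR = 17 × 0.1463 = 2.49 V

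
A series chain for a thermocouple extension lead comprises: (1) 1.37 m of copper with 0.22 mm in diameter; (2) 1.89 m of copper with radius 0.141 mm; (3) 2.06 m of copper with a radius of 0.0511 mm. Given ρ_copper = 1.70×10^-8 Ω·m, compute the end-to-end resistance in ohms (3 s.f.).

Seg 1: A = π(d/2)² = π(1.1000e-04 m)² = 3.801e-08 m²
R_1 = (1.70×10^-8)(1.37)/(3.801e-08) = 0.6127 Ω
Seg 2: A = πr² = π(1.4100e-04 m)² = 6.246e-08 m²
R_2 = (1.70×10^-8)(1.89)/(6.246e-08) = 0.5144 Ω
Seg 3: A = πr² = π(5.1100e-05 m)² = 8.203e-09 m²
R_3 = (1.70×10^-8)(2.06)/(8.203e-09) = 4.269 Ω
R_total = R_1 + R_2 + R_3 = 5.40 Ω

5.40 Ω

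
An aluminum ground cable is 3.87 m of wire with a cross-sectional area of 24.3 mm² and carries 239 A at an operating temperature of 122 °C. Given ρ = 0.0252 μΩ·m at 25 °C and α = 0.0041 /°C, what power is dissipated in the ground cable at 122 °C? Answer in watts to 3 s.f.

ρ = 0.0252 μΩ·m = 2.52×10^-8 Ω·m
A = 24.3 mm² = 2.430e-05 m²
R₍25₎ = ρL/A = (2.52×10^-8)(3.87)/(2.430e-05) = 0.004013 Ω
R₍122₎ = R₍25₎(1 + αΔT) = 0.004013 × (1 + 0.0041×97) = 0.005609 Ω
P = I²R = (239)² × 0.005609 = 320 W

320 W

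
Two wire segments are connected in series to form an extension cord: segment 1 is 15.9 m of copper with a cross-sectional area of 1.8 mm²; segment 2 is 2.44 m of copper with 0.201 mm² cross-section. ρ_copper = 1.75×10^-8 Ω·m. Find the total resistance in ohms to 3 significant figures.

Segment 1: A = 1.8 mm² = 1.800e-06 m²
R₁ = ρL/A = (1.75×10^-8)(15.9)/(1.800e-06) = 0.1546 Ω
Segment 2: A = 0.201 mm² = 2.010e-07 m²
R₂ = (1.75×10^-8)(2.44)/(2.010e-07) = 0.2124 Ω
R = R₁ + R₂ = 0.367 Ω

0.367 Ω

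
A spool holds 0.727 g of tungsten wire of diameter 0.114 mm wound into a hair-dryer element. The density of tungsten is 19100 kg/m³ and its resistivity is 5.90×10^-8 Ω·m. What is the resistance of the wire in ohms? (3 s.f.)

21.6 Ω

A = π(d/2)² = π(5.7000e-05 m)² = 1.0207e-08 m²
L = m/(density·A) = 7.270×10^-4/(19100×1.0207e-08) = 3.729 m
R = ρL/A = (5.90×10^-8)(3.729)/(1.0207e-08) = 21.6 Ω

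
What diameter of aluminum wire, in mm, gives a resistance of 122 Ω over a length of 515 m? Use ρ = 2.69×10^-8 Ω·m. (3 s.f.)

0.380 mm

A = ρL/R = (2.69×10^-8)(515)/(122) = 1.136e-07 m²
d = 2√(A/π) = 3.802e-04 m = 0.380 mm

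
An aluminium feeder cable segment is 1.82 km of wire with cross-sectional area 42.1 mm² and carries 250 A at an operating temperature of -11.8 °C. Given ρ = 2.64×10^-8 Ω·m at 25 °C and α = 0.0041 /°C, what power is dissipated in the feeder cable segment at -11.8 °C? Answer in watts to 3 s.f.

A = 42.1 mm² = 4.210e-05 m²
R₍25₎ = ρL/A = (2.64×10^-8)(1820)/(4.210e-05) = 1.141 Ω
R₍-11.8₎ = R₍25₎(1 + αΔT) = 1.141 × (1 + 0.0041×-36.8) = 0.9691 Ω
P = I²R = (250)² × 0.9691 = 60600 W

60600 W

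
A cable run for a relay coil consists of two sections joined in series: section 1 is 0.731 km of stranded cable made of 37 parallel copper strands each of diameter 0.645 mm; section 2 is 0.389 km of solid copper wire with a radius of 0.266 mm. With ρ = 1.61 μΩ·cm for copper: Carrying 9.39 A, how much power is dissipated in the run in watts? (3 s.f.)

ρ = 1.61 μΩ·cm = 1.61×10^-8 Ω·m
Section 1: A_strand = π(3.2250e-04)² = 3.267e-07 m²; R₁ = ρL/(N·A_s) = (1.61×10^-8)(731)/(37×3.267e-07) = 0.9735 Ω
Section 2: A = πr² = π(2.6600e-04 m)² = 2.223e-07 m²
R₂ = (1.61×10^-8)(389)/(2.223e-07) = 28.17 Ω
R = R₁ + R₂ = 29.15 Ω
P = I²R = (9.39)² × 29.15 = 2570 W

2570 W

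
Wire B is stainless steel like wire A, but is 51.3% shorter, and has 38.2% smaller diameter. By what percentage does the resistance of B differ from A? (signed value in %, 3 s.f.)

27.5%

R ∝ L/d², so R_B/R_A = (1 − 51.3/100) × (1 − 38.2/100)⁻²
= 0.487 × 2.618 = 1.275
(R_B − R_A)/R_A = 1.275 − 1 = 27.5%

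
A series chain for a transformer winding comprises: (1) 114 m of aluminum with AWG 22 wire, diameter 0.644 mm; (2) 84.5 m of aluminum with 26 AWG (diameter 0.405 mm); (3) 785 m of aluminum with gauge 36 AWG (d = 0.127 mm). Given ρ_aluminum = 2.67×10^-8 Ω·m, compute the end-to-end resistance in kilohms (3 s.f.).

1.68 kΩ

Seg 1: A = π(0.644/2 mm)² = π(3.2200e-04 m)² = 3.257e-07 m²
R_1 = (2.67×10^-8)(114)/(3.257e-07) = 9.344 Ω
Seg 2: A = π(0.405/2 mm)² = π(2.0250e-04 m)² = 1.288e-07 m²
R_2 = (2.67×10^-8)(84.5)/(1.288e-07) = 17.51 Ω
Seg 3: A = π(0.127/2 mm)² = π(6.3500e-05 m)² = 1.267e-08 m²
R_3 = (2.67×10^-8)(785)/(1.267e-08) = 1655 Ω
R_total = R_1 + R_2 + R_3 = 1.68 kΩ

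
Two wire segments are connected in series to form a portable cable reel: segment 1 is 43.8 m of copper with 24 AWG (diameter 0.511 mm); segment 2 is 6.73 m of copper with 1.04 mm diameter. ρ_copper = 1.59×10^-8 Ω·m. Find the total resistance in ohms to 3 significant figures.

Segment 1: A = π(0.511/2 mm)² = π(2.5550e-04 m)² = 2.051e-07 m²
R₁ = ρL/A = (1.59×10^-8)(43.8)/(2.051e-07) = 3.396 Ω
Segment 2: A = π(d/2)² = π(5.2000e-04 m)² = 8.495e-07 m²
R₂ = (1.59×10^-8)(6.73)/(8.495e-07) = 0.126 Ω
R = R₁ + R₂ = 3.52 Ω

3.52 Ω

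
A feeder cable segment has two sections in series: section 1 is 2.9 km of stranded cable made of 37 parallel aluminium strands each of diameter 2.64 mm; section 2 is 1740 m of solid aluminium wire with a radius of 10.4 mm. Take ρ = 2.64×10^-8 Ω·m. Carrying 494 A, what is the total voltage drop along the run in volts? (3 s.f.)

254 V

Section 1: A_strand = π(1.3200e-03)² = 5.474e-06 m²; R₁ = ρL/(N·A_s) = (2.64×10^-8)(2900)/(37×5.474e-06) = 0.378 Ω
Section 2: A = πr² = π(1.0400e-02 m)² = 3.398e-04 m²
R₂ = (2.64×10^-8)(1740)/(3.398e-04) = 0.1352 Ω
R = R₁ + R₂ = 0.5132 Ω
V = IR = 494 × 0.5132 = 254 V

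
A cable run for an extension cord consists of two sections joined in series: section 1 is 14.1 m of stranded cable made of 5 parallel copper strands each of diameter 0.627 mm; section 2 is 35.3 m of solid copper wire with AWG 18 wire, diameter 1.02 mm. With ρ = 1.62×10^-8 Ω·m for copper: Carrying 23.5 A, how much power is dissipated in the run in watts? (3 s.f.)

468 W

Section 1: A_strand = π(3.1350e-04)² = 3.088e-07 m²; R₁ = ρL/(N·A_s) = (1.62×10^-8)(14.1)/(5×3.088e-07) = 0.148 Ω
Section 2: A = π(1.02/2 mm)² = π(5.1000e-04 m)² = 8.171e-07 m²
R₂ = (1.62×10^-8)(35.3)/(8.171e-07) = 0.6998 Ω
R = R₁ + R₂ = 0.8478 Ω
P = I²R = (23.5)² × 0.8478 = 468 W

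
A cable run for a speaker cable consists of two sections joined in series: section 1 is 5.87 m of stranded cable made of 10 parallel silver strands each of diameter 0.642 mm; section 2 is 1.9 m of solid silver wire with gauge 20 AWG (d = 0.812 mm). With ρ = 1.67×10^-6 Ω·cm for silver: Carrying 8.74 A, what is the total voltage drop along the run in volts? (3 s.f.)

ρ = 1.67×10^-6 Ω·cm = 1.67×10^-8 Ω·m
Section 1: A_strand = π(3.2100e-04)² = 3.237e-07 m²; R₁ = ρL/(N·A_s) = (1.67×10^-8)(5.87)/(10×3.237e-07) = 0.03028 Ω
Section 2: A = π(0.812/2 mm)² = π(4.0600e-04 m)² = 5.178e-07 m²
R₂ = (1.67×10^-8)(1.9)/(5.178e-07) = 0.06127 Ω
R = R₁ + R₂ = 0.09156 Ω
V = IR = 8.74 × 0.09156 = 0.800 V

0.800 V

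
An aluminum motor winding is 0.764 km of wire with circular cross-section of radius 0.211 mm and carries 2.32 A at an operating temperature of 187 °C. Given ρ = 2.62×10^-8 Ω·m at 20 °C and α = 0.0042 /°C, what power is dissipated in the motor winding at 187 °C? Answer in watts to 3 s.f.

1310 W

A = πr² = π(2.1100e-04 m)² = 1.399e-07 m²
R₍20₎ = ρL/A = (2.62×10^-8)(764)/(1.399e-07) = 143.1 Ω
R₍187₎ = R₍20₎(1 + αΔT) = 143.1 × (1 + 0.0042×167) = 243.5 Ω
P = I²R = (2.32)² × 243.5 = 1310 W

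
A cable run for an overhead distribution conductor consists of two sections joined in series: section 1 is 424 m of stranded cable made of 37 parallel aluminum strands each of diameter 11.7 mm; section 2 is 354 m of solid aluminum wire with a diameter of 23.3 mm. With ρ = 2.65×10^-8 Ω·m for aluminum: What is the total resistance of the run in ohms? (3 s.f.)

Section 1: A_strand = π(5.8500e-03)² = 1.075e-04 m²; R₁ = ρL/(N·A_s) = (2.65×10^-8)(424)/(37×1.075e-04) = 0.002825 Ω
Section 2: A = π(d/2)² = π(1.1650e-02 m)² = 4.264e-04 m²
R₂ = (2.65×10^-8)(354)/(4.264e-04) = 0.022 Ω
R = R₁ + R₂ = 0.0248 Ω

0.0248 Ω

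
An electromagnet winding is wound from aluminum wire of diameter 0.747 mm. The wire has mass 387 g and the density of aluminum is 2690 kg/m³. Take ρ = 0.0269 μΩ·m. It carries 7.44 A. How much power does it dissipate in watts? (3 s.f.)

ρ = 0.0269 μΩ·m = 2.69×10^-8 Ω·m
A = π(d/2)² = π(3.7350e-04 m)² = 4.3826e-07 m²
L = m/(density·A) = 0.387/(2690×4.3826e-07) = 328.3 m
R = ρL/A = (2.69×10^-8)(328.3)/(4.3826e-07) = 20.15 Ω
P = I²R = (7.44)² × 20.15 = 1120 W

1120 W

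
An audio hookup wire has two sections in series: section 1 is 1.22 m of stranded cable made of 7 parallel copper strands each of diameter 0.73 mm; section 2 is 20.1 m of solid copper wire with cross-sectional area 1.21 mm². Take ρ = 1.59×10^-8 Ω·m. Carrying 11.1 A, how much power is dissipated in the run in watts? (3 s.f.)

Section 1: A_strand = π(3.6500e-04)² = 4.185e-07 m²; R₁ = ρL/(N·A_s) = (1.59×10^-8)(1.22)/(7×4.185e-07) = 0.006621 Ω
Section 2: A = 1.21 mm² = 1.210e-06 m²
R₂ = (1.59×10^-8)(20.1)/(1.210e-06) = 0.2641 Ω
R = R₁ + R₂ = 0.2707 Ω
P = I²R = (11.1)² × 0.2707 = 33.4 W

33.4 W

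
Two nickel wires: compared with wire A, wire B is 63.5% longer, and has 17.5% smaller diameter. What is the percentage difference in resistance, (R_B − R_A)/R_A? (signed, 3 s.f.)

140%

R ∝ L/d², so R_B/R_A = (1 + 63.5/100) × (1 − 17.5/100)⁻²
= 1.635 × 1.469 = 2.402
(R_B − R_A)/R_A = 2.402 − 1 = 140%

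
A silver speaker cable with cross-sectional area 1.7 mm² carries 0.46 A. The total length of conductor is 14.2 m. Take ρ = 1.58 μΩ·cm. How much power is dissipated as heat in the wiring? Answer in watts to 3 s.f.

0.0279 W

ρ = 1.58 μΩ·cm = 1.58×10^-8 Ω·m
A = 1.7 mm² = 1.700e-06 m²
R = ρL/A = (1.58×10^-8)(14.2)/(1.700e-06) = 0.132 Ω
P = I²R = (0.46)² × 0.132 = 0.0279 W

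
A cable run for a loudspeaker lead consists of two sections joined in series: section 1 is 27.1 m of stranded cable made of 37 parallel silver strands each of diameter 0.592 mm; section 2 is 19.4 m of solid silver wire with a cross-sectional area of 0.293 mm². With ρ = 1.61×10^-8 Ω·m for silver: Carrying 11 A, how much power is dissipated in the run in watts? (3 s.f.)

Section 1: A_strand = π(2.9600e-04)² = 2.753e-07 m²; R₁ = ρL/(N·A_s) = (1.61×10^-8)(27.1)/(37×2.753e-07) = 0.04284 Ω
Section 2: A = 0.293 mm² = 2.930e-07 m²
R₂ = (1.61×10^-8)(19.4)/(2.930e-07) = 1.066 Ω
R = R₁ + R₂ = 1.109 Ω
P = I²R = (11)² × 1.109 = 134 W

134 W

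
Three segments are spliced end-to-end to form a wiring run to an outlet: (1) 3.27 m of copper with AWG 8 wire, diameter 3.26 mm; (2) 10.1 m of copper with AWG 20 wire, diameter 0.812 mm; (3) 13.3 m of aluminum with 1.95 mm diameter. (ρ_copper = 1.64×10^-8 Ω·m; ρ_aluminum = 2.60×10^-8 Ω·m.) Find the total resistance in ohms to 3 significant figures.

0.442 Ω

Seg 1: A = π(3.26/2 mm)² = π(1.6300e-03 m)² = 8.347e-06 m²
R_1 = (1.64×10^-8)(3.27)/(8.347e-06) = 0.006425 Ω
Seg 2: A = π(0.812/2 mm)² = π(4.0600e-04 m)² = 5.178e-07 m²
R_2 = (1.64×10^-8)(10.1)/(5.178e-07) = 0.3199 Ω
Seg 3: A = π(d/2)² = π(9.7500e-04 m)² = 2.986e-06 m²
R_3 = (2.60×10^-8)(13.3)/(2.986e-06) = 0.1158 Ω
R_total = R_1 + R_2 + R_3 = 0.442 Ω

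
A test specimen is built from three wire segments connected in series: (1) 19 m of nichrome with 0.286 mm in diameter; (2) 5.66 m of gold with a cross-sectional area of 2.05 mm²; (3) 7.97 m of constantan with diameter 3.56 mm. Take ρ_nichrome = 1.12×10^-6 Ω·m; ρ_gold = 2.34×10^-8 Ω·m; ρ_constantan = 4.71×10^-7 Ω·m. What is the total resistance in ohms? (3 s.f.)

Seg 1: A = π(d/2)² = π(1.4300e-04 m)² = 6.424e-08 m²
R_1 = (1.12×10^-6)(19)/(6.424e-08) = 331.2 Ω
Seg 2: A = 2.05 mm² = 2.050e-06 m²
R_2 = (2.34×10^-8)(5.66)/(2.050e-06) = 0.06461 Ω
Seg 3: A = π(d/2)² = π(1.7800e-03 m)² = 9.954e-06 m²
R_3 = (4.71×10^-7)(7.97)/(9.954e-06) = 0.3771 Ω
R_total = R_1 + R_2 + R_3 = 332 Ω

332 Ω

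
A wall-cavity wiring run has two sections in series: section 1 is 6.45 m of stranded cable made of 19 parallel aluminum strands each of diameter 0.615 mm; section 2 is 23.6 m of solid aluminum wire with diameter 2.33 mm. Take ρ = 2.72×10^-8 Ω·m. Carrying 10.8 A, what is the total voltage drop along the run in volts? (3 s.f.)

1.96 V

Section 1: A_strand = π(3.0750e-04)² = 2.971e-07 m²; R₁ = ρL/(N·A_s) = (2.72×10^-8)(6.45)/(19×2.971e-07) = 0.03108 Ω
Section 2: A = π(d/2)² = π(1.1650e-03 m)² = 4.264e-06 m²
R₂ = (2.72×10^-8)(23.6)/(4.264e-06) = 0.1505 Ω
R = R₁ + R₂ = 0.1816 Ω
V = IR = 10.8 × 0.1816 = 1.96 V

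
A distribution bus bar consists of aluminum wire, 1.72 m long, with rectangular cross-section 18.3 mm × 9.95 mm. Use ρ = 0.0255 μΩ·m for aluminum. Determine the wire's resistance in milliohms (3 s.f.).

ρ = 0.0255 μΩ·m = 2.55×10^-8 Ω·m
A = 18.3 × 9.95 mm² = 182 mm² = 1.821e-04 m²
R = ρL/A = (2.55×10^-8)(1.72 m)/(1.821e-04 m²) = 0.241 mΩ

0.241 mΩ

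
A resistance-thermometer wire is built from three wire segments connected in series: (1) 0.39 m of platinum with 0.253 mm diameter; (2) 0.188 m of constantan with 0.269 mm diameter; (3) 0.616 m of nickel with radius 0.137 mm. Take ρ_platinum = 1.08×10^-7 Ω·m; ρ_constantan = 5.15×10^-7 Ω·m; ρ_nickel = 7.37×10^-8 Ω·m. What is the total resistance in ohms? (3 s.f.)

Seg 1: A = π(d/2)² = π(1.2650e-04 m)² = 5.027e-08 m²
R_1 = (1.08×10^-7)(0.39)/(5.027e-08) = 0.8378 Ω
Seg 2: A = π(d/2)² = π(1.3450e-04 m)² = 5.683e-08 m²
R_2 = (5.15×10^-7)(0.188)/(5.683e-08) = 1.704 Ω
Seg 3: A = πr² = π(1.3700e-04 m)² = 5.896e-08 m²
R_3 = (7.37×10^-8)(0.616)/(5.896e-08) = 0.7699 Ω
R_total = R_1 + R_2 + R_3 = 3.31 Ω

3.31 Ω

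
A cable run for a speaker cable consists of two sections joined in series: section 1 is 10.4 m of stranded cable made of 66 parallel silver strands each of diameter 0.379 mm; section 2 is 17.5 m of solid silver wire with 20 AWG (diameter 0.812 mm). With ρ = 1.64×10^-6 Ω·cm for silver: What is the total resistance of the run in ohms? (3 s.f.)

0.577 Ω

ρ = 1.64×10^-6 Ω·cm = 1.64×10^-8 Ω·m
Section 1: A_strand = π(1.8950e-04)² = 1.128e-07 m²; R₁ = ρL/(N·A_s) = (1.64×10^-8)(10.4)/(66×1.128e-07) = 0.02291 Ω
Section 2: A = π(0.812/2 mm)² = π(4.0600e-04 m)² = 5.178e-07 m²
R₂ = (1.64×10^-8)(17.5)/(5.178e-07) = 0.5542 Ω
R = R₁ + R₂ = 0.577 Ω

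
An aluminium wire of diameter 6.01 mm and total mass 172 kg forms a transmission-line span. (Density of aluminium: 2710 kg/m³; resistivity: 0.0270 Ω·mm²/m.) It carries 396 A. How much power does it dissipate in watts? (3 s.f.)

ρ = 0.0270 Ω·mm²/m = 2.70×10^-8 Ω·m
A = π(d/2)² = π(3.0050e-03 m)² = 2.8369e-05 m²
L = m/(density·A) = 172/(2710×2.8369e-05) = 2237 m
R = ρL/A = (2.70×10^-8)(2237)/(2.8369e-05) = 2.129 Ω
P = I²R = (396)² × 2.129 = 3.34×10^5 W

3.34×10^5 W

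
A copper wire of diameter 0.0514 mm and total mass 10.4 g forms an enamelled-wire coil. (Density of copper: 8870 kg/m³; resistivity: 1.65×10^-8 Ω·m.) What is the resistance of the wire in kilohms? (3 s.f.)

4.49 kΩ

A = π(d/2)² = π(2.5700e-05 m)² = 2.0750e-09 m²
L = m/(density·A) = 0.0104/(8870×2.0750e-09) = 565.1 m
R = ρL/A = (1.65×10^-8)(565.1)/(2.0750e-09) = 4.49 kΩ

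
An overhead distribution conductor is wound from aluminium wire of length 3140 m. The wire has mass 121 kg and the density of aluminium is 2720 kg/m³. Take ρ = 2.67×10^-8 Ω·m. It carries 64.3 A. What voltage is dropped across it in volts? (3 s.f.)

381 V

A = m/(density·L) = 121/(2720×3140) = 1.4167e-05 m²
R = ρL/A = (2.67×10^-8)(3140)/(1.4167e-05) = 5.918 Ω
V = IR = 64.3 × 5.918 = 381 V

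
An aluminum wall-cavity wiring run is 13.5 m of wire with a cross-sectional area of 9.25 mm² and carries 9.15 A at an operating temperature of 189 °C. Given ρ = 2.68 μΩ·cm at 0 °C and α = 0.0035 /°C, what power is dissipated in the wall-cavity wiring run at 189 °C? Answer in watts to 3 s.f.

5.44 W

ρ = 2.68 μΩ·cm = 2.68×10^-8 Ω·m
A = 9.25 mm² = 9.250e-06 m²
R₍0₎ = ρL/A = (2.68×10^-8)(13.5)/(9.250e-06) = 0.03911 Ω
R₍189₎ = R₍0₎(1 + αΔT) = 0.03911 × (1 + 0.0035×189) = 0.06499 Ω
P = I²R = (9.15)² × 0.06499 = 5.44 W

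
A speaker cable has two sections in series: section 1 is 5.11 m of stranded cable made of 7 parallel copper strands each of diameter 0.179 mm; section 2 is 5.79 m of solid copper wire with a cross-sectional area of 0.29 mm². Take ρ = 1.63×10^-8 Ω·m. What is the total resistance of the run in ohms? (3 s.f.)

0.798 Ω

Section 1: A_strand = π(8.9500e-05)² = 2.516e-08 m²; R₁ = ρL/(N·A_s) = (1.63×10^-8)(5.11)/(7×2.516e-08) = 0.4728 Ω
Section 2: A = 0.29 mm² = 2.900e-07 m²
R₂ = (1.63×10^-8)(5.79)/(2.900e-07) = 0.3254 Ω
R = R₁ + R₂ = 0.798 Ω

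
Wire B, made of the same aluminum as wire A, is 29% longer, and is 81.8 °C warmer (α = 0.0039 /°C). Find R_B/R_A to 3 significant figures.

R ∝ ρL/d² with ρ ∝ (1+αΔT), so R_B/R_A = (1 + 29/100) × (1 + 0.0039×81.8)
= 1.29 × 1.319 = 1.70

1.70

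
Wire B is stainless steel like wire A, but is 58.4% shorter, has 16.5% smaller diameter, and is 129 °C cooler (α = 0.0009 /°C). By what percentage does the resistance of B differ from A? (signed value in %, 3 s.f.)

-47.3%

R ∝ ρL/d² with ρ ∝ (1+αΔT), so R_B/R_A = (1 − 58.4/100) × (1 − 16.5/100)⁻² × (1 − 0.0009×129)
= 0.416 × 1.434 × 0.8839 = 0.5274
(R_B − R_A)/R_A = 0.5274 − 1 = -47.3%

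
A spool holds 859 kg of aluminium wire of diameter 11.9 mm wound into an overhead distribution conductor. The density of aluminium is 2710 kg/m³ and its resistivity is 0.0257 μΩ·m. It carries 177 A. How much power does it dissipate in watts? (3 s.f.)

20600 W

ρ = 0.0257 μΩ·m = 2.57×10^-8 Ω·m
A = π(d/2)² = π(5.9500e-03 m)² = 1.1122e-04 m²
L = m/(density·A) = 859/(2710×1.1122e-04) = 2850 m
R = ρL/A = (2.57×10^-8)(2850)/(1.1122e-04) = 0.6586 Ω
P = I²R = (177)² × 0.6586 = 20600 W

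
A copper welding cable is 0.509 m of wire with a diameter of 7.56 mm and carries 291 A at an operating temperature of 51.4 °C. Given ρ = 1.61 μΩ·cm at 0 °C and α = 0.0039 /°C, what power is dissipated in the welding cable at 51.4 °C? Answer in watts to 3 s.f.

ρ = 1.61 μΩ·cm = 1.61×10^-8 Ω·m
A = π(d/2)² = π(3.7800e-03 m)² = 4.489e-05 m²
R₍0₎ = ρL/A = (1.61×10^-8)(0.509)/(4.489e-05) = 1.826×10^-4 Ω
R₍51.4₎ = R₍0₎(1 + αΔT) = 1.826×10^-4 × (1 + 0.0039×51.4) = 2.192×10^-4 Ω
P = I²R = (291)² × 2.192×10^-4 = 18.6 W

18.6 W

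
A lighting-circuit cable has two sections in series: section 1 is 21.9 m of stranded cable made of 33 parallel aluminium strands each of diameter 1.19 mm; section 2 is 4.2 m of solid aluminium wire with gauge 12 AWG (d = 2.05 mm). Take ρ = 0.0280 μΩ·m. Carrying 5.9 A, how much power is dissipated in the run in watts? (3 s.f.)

ρ = 0.0280 μΩ·m = 2.80×10^-8 Ω·m
Section 1: A_strand = π(5.9500e-04)² = 1.112e-06 m²; R₁ = ρL/(N·A_s) = (2.80×10^-8)(21.9)/(33×1.112e-06) = 0.01671 Ω
Section 2: A = π(2.05/2 mm)² = π(1.0250e-03 m)² = 3.301e-06 m²
R₂ = (2.80×10^-8)(4.2)/(3.301e-06) = 0.03563 Ω
R = R₁ + R₂ = 0.05234 Ω
P = I²R = (5.9)² × 0.05234 = 1.82 W

1.82 W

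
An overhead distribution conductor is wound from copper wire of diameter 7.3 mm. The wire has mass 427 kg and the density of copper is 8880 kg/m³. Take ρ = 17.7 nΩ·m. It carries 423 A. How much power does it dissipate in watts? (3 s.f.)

86900 W

ρ = 17.7 nΩ·m = 1.77×10^-8 Ω·m
A = π(d/2)² = π(3.6500e-03 m)² = 4.1854e-05 m²
L = m/(density·A) = 427/(8880×4.1854e-05) = 1149 m
R = ρL/A = (1.77×10^-8)(1149)/(4.1854e-05) = 0.4859 Ω
P = I²R = (423)² × 0.4859 = 86900 W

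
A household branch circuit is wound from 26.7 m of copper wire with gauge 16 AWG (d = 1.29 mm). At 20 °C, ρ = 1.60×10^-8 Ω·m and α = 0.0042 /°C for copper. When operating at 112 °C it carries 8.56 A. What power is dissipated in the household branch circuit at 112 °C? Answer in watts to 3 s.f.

33.2 W

A = π(1.29/2 mm)² = π(6.4500e-04 m)² = 1.307e-06 m²
R₍20₎ = ρL/A = (1.60×10^-8)(26.7)/(1.307e-06) = 0.3269 Ω
R₍112₎ = R₍20₎(1 + αΔT) = 0.3269 × (1 + 0.0042×92) = 0.4532 Ω
P = I²R = (8.56)² × 0.4532 = 33.2 W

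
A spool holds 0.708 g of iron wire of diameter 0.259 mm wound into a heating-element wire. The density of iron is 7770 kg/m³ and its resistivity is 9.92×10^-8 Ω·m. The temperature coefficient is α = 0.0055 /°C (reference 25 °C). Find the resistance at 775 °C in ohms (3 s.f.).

16.7 Ω

A = π(d/2)² = π(1.2950e-04 m)² = 5.2685e-08 m²
L = m/(density·A) = 7.080×10^-4/(7770×5.2685e-08) = 1.73 m
R = ρL/A = (9.92×10^-8)(1.73)/(5.2685e-08) = 3.256 Ω
R(775 °C) = 3.256 × (1 + 0.0055×750) = 16.7 Ω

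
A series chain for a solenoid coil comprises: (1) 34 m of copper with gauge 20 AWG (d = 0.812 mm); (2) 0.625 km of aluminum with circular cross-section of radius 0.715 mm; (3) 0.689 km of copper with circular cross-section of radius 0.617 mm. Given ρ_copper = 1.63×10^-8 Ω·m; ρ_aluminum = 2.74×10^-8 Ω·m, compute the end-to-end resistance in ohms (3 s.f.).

Seg 1: A = π(0.812/2 mm)² = π(4.0600e-04 m)² = 5.178e-07 m²
R_1 = (1.63×10^-8)(34)/(5.178e-07) = 1.07 Ω
Seg 2: A = πr² = π(7.1500e-04 m)² = 1.606e-06 m²
R_2 = (2.74×10^-8)(625)/(1.606e-06) = 10.66 Ω
Seg 3: A = πr² = π(6.1700e-04 m)² = 1.196e-06 m²
R_3 = (1.63×10^-8)(689)/(1.196e-06) = 9.39 Ω
R_total = R_1 + R_2 + R_3 = 21.1 Ω

21.1 Ω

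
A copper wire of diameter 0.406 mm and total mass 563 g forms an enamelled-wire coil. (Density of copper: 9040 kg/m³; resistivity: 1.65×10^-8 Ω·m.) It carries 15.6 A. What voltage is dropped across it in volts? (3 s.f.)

A = π(d/2)² = π(2.0300e-04 m)² = 1.2946e-07 m²
L = m/(density·A) = 0.563/(9040×1.2946e-07) = 481.1 m
R = ρL/A = (1.65×10^-8)(481.1)/(1.2946e-07) = 61.31 Ω
V = IR = 15.6 × 61.31 = 956 V

956 V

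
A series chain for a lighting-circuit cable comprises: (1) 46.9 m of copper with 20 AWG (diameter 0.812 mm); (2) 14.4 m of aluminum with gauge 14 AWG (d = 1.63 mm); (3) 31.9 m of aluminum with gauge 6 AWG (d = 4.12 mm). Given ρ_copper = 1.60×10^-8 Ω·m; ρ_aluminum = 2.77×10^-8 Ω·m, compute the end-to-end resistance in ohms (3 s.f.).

Seg 1: A = π(0.812/2 mm)² = π(4.0600e-04 m)² = 5.178e-07 m²
R_1 = (1.60×10^-8)(46.9)/(5.178e-07) = 1.449 Ω
Seg 2: A = π(1.63/2 mm)² = π(8.1500e-04 m)² = 2.087e-06 m²
R_2 = (2.77×10^-8)(14.4)/(2.087e-06) = 0.1912 Ω
Seg 3: A = π(4.12/2 mm)² = π(2.0600e-03 m)² = 1.333e-05 m²
R_3 = (2.77×10^-8)(31.9)/(1.333e-05) = 0.06628 Ω
R_total = R_1 + R_2 + R_3 = 1.71 Ω

1.71 Ω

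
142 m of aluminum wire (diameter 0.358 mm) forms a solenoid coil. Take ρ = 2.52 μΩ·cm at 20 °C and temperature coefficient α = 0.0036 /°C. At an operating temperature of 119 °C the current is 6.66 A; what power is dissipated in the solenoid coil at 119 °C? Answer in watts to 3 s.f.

ρ = 2.52 μΩ·cm = 2.52×10^-8 Ω·m
A = π(d/2)² = π(1.7900e-04 m)² = 1.007e-07 m²
R₍20₎ = ρL/A = (2.52×10^-8)(142)/(1.007e-07) = 35.55 Ω
R₍119₎ = R₍20₎(1 + αΔT) = 35.55 × (1 + 0.0036×99) = 48.22 Ω
P = I²R = (6.66)² × 48.22 = 2140 W

2140 W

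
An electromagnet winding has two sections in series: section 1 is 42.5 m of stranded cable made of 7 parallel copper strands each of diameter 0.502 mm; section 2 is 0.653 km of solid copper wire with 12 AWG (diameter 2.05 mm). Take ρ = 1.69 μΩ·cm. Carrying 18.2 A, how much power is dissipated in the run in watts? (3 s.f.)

ρ = 1.69 μΩ·cm = 1.69×10^-8 Ω·m
Section 1: A_strand = π(2.5100e-04)² = 1.979e-07 m²; R₁ = ρL/(N·A_s) = (1.69×10^-8)(42.5)/(7×1.979e-07) = 0.5184 Ω
Section 2: A = π(2.05/2 mm)² = π(1.0250e-03 m)² = 3.301e-06 m²
R₂ = (1.69×10^-8)(653)/(3.301e-06) = 3.344 Ω
R = R₁ + R₂ = 3.862 Ω
P = I²R = (18.2)² × 3.862 = 1280 W

1280 W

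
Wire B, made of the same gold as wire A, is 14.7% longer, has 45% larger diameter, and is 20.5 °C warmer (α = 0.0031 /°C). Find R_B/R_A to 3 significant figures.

0.580

R ∝ ρL/d² with ρ ∝ (1+αΔT), so R_B/R_A = (1 + 14.7/100) × (1 + 45/100)⁻² × (1 + 0.0031×20.5)
= 1.147 × 0.4756 × 1.063 = 0.580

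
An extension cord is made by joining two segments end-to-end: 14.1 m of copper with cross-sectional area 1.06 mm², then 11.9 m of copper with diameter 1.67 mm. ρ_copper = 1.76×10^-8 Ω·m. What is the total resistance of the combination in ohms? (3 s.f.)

0.330 Ω

Segment 1: A = 1.06 mm² = 1.060e-06 m²
R₁ = ρL/A = (1.76×10^-8)(14.1)/(1.060e-06) = 0.2341 Ω
Segment 2: A = π(d/2)² = π(8.3500e-04 m)² = 2.190e-06 m²
R₂ = (1.76×10^-8)(11.9)/(2.190e-06) = 0.09562 Ω
R = R₁ + R₂ = 0.330 Ω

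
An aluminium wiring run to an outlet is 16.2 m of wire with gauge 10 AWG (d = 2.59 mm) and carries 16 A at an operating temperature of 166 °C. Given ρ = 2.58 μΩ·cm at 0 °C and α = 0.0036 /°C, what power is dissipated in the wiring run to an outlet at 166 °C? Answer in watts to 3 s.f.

ρ = 2.58 μΩ·cm = 2.58×10^-8 Ω·m
A = π(2.59/2 mm)² = π(1.2950e-03 m)² = 5.269e-06 m²
R₍0₎ = ρL/A = (2.58×10^-8)(16.2)/(5.269e-06) = 0.07933 Ω
R₍166₎ = R₍0₎(1 + αΔT) = 0.07933 × (1 + 0.0036×166) = 0.1267 Ω
P = I²R = (16)² × 0.1267 = 32.4 W

32.4 W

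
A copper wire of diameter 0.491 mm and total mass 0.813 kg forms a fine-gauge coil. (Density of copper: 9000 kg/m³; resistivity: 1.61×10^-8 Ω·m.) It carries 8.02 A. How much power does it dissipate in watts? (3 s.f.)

2610 W

A = π(d/2)² = π(2.4550e-04 m)² = 1.8934e-07 m²
L = m/(density·A) = 0.813/(9000×1.8934e-07) = 477.1 m
R = ρL/A = (1.61×10^-8)(477.1)/(1.8934e-07) = 40.57 Ω
P = I²R = (8.02)² × 40.57 = 2610 W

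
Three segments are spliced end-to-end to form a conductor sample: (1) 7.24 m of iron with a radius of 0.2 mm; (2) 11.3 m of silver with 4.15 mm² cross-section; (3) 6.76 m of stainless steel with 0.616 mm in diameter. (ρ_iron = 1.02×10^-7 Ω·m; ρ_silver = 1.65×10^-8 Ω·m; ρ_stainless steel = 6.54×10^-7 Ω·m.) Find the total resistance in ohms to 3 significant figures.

20.8 Ω

Seg 1: A = πr² = π(2.0000e-04 m)² = 1.257e-07 m²
R_1 = (1.02×10^-7)(7.24)/(1.257e-07) = 5.877 Ω
Seg 2: A = 4.15 mm² = 4.150e-06 m²
R_2 = (1.65×10^-8)(11.3)/(4.150e-06) = 0.04493 Ω
Seg 3: A = π(d/2)² = π(3.0800e-04 m)² = 2.980e-07 m²
R_3 = (6.54×10^-7)(6.76)/(2.980e-07) = 14.83 Ω
R_total = R_1 + R_2 + R_3 = 20.8 Ω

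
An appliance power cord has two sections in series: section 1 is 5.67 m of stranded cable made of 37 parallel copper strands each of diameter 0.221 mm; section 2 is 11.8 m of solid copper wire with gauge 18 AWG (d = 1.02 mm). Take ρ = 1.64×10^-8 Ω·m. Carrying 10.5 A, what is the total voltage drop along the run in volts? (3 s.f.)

3.17 V

Section 1: A_strand = π(1.1050e-04)² = 3.836e-08 m²; R₁ = ρL/(N·A_s) = (1.64×10^-8)(5.67)/(37×3.836e-08) = 0.06552 Ω
Section 2: A = π(1.02/2 mm)² = π(5.1000e-04 m)² = 8.171e-07 m²
R₂ = (1.64×10^-8)(11.8)/(8.171e-07) = 0.2368 Ω
R = R₁ + R₂ = 0.3023 Ω
V = IR = 10.5 × 0.3023 = 3.17 V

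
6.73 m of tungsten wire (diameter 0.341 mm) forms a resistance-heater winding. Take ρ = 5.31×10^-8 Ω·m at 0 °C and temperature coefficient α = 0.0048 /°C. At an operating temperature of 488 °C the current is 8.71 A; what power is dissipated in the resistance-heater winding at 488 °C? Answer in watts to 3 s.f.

992 W

A = π(d/2)² = π(1.7050e-04 m)² = 9.133e-08 m²
R₍0₎ = ρL/A = (5.31×10^-8)(6.73)/(9.133e-08) = 3.913 Ω
R₍488₎ = R₍0₎(1 + αΔT) = 3.913 × (1 + 0.0048×488) = 13.08 Ω
P = I²R = (8.71)² × 13.08 = 992 W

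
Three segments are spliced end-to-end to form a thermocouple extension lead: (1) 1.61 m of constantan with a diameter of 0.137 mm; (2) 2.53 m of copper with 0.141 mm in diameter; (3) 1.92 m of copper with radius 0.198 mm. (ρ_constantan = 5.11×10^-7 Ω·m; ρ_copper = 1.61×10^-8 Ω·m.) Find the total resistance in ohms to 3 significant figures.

Seg 1: A = π(d/2)² = π(6.8500e-05 m)² = 1.474e-08 m²
R_1 = (5.11×10^-7)(1.61)/(1.474e-08) = 55.81 Ω
Seg 2: A = π(d/2)² = π(7.0500e-05 m)² = 1.561e-08 m²
R_2 = (1.61×10^-8)(2.53)/(1.561e-08) = 2.609 Ω
Seg 3: A = πr² = π(1.9800e-04 m)² = 1.232e-07 m²
R_3 = (1.61×10^-8)(1.92)/(1.232e-07) = 0.251 Ω
R_total = R_1 + R_2 + R_3 = 58.7 Ω

58.7 Ω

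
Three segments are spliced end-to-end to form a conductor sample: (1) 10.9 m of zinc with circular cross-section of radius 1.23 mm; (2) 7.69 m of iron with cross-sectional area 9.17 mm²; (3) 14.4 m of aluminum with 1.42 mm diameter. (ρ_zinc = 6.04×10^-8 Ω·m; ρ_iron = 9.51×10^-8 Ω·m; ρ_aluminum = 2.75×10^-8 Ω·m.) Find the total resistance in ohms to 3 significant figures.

0.468 Ω

Seg 1: A = πr² = π(1.2300e-03 m)² = 4.753e-06 m²
R_1 = (6.04×10^-8)(10.9)/(4.753e-06) = 0.1385 Ω
Seg 2: A = 9.17 mm² = 9.170e-06 m²
R_2 = (9.51×10^-8)(7.69)/(9.170e-06) = 0.07975 Ω
Seg 3: A = π(d/2)² = π(7.1000e-04 m)² = 1.584e-06 m²
R_3 = (2.75×10^-8)(14.4)/(1.584e-06) = 0.2501 Ω
R_total = R_1 + R_2 + R_3 = 0.468 Ω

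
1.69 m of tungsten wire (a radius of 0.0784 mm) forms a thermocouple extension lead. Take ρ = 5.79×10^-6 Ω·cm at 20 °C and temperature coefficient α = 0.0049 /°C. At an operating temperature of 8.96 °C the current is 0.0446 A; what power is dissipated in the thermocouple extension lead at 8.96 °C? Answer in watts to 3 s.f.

ρ = 5.79×10^-6 Ω·cm = 5.79×10^-8 Ω·m
A = πr² = π(7.8400e-05 m)² = 1.931e-08 m²
R₍20₎ = ρL/A = (5.79×10^-8)(1.69)/(1.931e-08) = 5.067 Ω
R₍8.96₎ = R₍20₎(1 + αΔT) = 5.067 × (1 + 0.0049×-11) = 4.793 Ω
P = I²R = (0.0446)² × 4.793 = 0.00953 W

0.00953 W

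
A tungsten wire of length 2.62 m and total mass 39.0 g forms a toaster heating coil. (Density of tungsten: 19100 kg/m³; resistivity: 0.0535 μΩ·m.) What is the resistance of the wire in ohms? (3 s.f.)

ρ = 0.0535 μΩ·m = 5.35×10^-8 Ω·m
A = m/(density·L) = 0.039/(19100×2.62) = 7.7935e-07 m²
R = ρL/A = (5.35×10^-8)(2.62)/(7.7935e-07) = 0.180 Ω

0.180 Ω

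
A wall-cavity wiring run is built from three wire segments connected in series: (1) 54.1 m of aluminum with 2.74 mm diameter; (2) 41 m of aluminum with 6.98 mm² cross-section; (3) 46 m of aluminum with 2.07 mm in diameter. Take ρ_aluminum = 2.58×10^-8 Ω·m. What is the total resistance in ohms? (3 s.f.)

Seg 1: A = π(d/2)² = π(1.3700e-03 m)² = 5.896e-06 m²
R_1 = (2.58×10^-8)(54.1)/(5.896e-06) = 0.2367 Ω
Seg 2: A = 6.98 mm² = 6.980e-06 m²
R_2 = (2.58×10^-8)(41)/(6.980e-06) = 0.1515 Ω
Seg 3: A = π(d/2)² = π(1.0350e-03 m)² = 3.365e-06 m²
R_3 = (2.58×10^-8)(46)/(3.365e-06) = 0.3527 Ω
R_total = R_1 + R_2 + R_3 = 0.741 Ω

0.741 Ω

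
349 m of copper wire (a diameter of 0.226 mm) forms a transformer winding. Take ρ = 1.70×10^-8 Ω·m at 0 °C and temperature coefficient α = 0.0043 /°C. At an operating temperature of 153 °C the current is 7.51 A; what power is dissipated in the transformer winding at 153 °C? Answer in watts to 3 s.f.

A = π(d/2)² = π(1.1300e-04 m)² = 4.011e-08 m²
R₍0₎ = ρL/A = (1.70×10^-8)(349)/(4.011e-08) = 147.9 Ω
R₍153₎ = R₍0₎(1 + αΔT) = 147.9 × (1 + 0.0043×153) = 245.2 Ω
P = I²R = (7.51)² × 245.2 = 13800 W

13800 W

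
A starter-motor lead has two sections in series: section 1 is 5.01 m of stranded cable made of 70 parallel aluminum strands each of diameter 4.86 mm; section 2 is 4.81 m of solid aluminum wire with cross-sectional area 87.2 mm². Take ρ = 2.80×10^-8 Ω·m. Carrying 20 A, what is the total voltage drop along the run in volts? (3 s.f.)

0.0331 V

Section 1: A_strand = π(2.4300e-03)² = 1.855e-05 m²; R₁ = ρL/(N·A_s) = (2.80×10^-8)(5.01)/(70×1.855e-05) = 1.080×10^-4 Ω
Section 2: A = 87.2 mm² = 8.720e-05 m²
R₂ = (2.80×10^-8)(4.81)/(8.720e-05) = 0.001544 Ω
R = R₁ + R₂ = 0.001653 Ω
V = IR = 20 × 0.001653 = 0.0331 V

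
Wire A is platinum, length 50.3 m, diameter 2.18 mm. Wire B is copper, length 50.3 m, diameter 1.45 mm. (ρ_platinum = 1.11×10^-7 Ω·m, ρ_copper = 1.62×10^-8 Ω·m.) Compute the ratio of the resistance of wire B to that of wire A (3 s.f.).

R ∝ ρL/d², so R_B/R_A = (ρ_B/ρ_A) × (d_A/d_B)²
= (1.62×10^-8/1.11×10^-7) × (2.18/1.45)² = 0.330

0.330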